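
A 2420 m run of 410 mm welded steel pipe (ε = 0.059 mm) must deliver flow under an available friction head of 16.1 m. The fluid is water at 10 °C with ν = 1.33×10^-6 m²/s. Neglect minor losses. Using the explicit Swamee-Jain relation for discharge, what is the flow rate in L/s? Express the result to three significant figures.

Q ≈ 252 L/s

Swamee-Jain (Type II): Q = -0.965·√(gD⁵h_f/L)·ln[ε/(3.7D) + √(3.17ν²L/(gD³h_f))]
√(gD⁵h_f/L) = √(9.81·0.410⁵·16.1/2420) = 0.02750
ε/(3.7D) = 3.89×10^-5; √(3.17ν²L/(gD³h_f)) = 3.53×10^-5
Q = -0.965·0.02750·ln(7.420×10^-5) = 0.2523 m³/s
Check: V = 1.91 m/s, Re = 5.89×10^5, f = 0.01472, h_f = 16.2 m ≈ 16.1 m ✓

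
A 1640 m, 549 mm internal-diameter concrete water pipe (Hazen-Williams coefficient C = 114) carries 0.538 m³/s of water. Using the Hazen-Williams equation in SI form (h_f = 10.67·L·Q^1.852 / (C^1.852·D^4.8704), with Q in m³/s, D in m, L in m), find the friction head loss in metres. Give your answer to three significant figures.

h_f ≈ 16.0 m

h_f = 10.67·1640·0.538^1.852 / (114^1.852·0.549^4.8704) = 15.97 m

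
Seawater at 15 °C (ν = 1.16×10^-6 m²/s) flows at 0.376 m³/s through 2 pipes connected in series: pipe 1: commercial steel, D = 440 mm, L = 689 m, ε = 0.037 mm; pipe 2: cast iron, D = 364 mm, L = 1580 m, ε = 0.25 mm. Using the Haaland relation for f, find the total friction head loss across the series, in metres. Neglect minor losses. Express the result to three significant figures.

H ≈ 59.3 m

Pipe 1: V = 2.473 m/s, Re = 9.38×10^5, ε/D = 8.41×10^-5, f = 0.01316, h_1 = f(L/D)V²/2g = 6.423 m
Pipe 2: V = 3.613 m/s, Re = 1.13×10^6, ε/D = 6.87×10^-4, f = 0.01830, h_2 = f(L/D)V²/2g = 52.86 m
Series → Q common, losses add: H = Σh = 59.28 m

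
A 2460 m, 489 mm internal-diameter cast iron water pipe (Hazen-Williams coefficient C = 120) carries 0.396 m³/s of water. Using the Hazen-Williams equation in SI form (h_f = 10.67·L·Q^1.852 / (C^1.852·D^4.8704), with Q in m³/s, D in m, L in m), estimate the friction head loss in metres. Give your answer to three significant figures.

h_f = 10.67·2460·0.396^1.852 / (120^1.852·0.489^4.8704) = 21.71 m

h_f ≈ 21.7 m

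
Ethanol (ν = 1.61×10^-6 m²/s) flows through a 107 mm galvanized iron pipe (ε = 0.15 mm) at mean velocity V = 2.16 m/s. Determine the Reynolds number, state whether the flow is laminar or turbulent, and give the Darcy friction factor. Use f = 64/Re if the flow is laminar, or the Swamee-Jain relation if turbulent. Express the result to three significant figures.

Re ≈ 1.44×10^5; turbulent; f ≈ 0.0231

Re = VD/ν = 2.160·0.107/1.61×10^-6 = 1.44×10^5
Re > 4000 → turbulent; ε/D = 0.00140
Swamee-Jain: f = 0.02306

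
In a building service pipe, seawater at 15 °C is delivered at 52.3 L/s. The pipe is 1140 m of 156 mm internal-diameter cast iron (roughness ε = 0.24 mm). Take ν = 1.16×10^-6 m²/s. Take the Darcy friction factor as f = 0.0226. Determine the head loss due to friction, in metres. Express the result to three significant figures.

h_f ≈ 63.0 m

V = 4Q/(πD²) = 4·0.0523/(π·0.156²) = 2.736 m/s
h_f = f(L/D)V²/(2g) = 0.02260·(1140/0.156)·2.736²/(2·9.81) = 63.03 m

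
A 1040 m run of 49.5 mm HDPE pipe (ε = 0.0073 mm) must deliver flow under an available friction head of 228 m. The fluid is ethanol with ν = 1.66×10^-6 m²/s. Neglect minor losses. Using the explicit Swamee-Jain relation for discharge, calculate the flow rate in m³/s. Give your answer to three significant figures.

Swamee-Jain (Type II): Q = -0.965·√(gD⁵h_f/L)·ln[ε/(3.7D) + √(3.17ν²L/(gD³h_f))]
√(gD⁵h_f/L) = √(9.81·0.0495⁵·228/1040) = 7.995×10^-4
ε/(3.7D) = 3.99×10^-5; √(3.17ν²L/(gD³h_f)) = 1.83×10^-4
Q = -0.965·7.995×10^-4·ln(2.229×10^-4) = 0.006487 m³/s
Check: V = 3.37 m/s, Re = 1.01×10^5, f = 0.01870, h_f = 228 m ≈ 228 m ✓

Q ≈ 0.00649 m³/s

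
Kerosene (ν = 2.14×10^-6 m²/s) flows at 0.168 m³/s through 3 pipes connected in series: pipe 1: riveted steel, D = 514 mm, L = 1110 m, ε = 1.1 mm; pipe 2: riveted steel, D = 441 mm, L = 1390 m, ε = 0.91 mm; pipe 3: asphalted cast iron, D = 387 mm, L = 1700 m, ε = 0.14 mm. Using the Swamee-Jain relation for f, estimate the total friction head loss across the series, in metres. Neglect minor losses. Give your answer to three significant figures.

Pipe 1: V = 0.8096 m/s, Re = 1.94×10^5, ε/D = 0.00214, f = 0.02490, h_1 = f(L/D)V²/2g = 1.797 m
Pipe 2: V = 1.100 m/s, Re = 2.27×10^5, ε/D = 0.00206, f = 0.02456, h_2 = f(L/D)V²/2g = 4.772 m
Pipe 3: V = 1.428 m/s, Re = 2.58×10^5, ε/D = 3.62×10^-4, f = 0.01771, h_3 = f(L/D)V²/2g = 8.090 m
Series → Q common, losses add: H = Σh = 14.66 m

H ≈ 14.7 m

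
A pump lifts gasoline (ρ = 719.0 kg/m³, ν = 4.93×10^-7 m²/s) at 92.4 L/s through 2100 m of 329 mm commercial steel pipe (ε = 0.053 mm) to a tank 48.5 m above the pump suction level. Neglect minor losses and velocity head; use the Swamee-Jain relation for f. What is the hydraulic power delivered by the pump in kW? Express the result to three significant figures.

V = 4Q/(πD²) = 1.087 m/s; Re = 7.25×10^5; ε/D = 1.61×10^-4; f = 0.01465
h_f = f(L/D)V²/2g = 5.632 m
Total head H = z + h_f = 48.5 + 5.632 = 54.13 m
P_hyd = ρgQH = 719.0·9.81·0.0924·54.13 = 35.28 kW

P_hyd ≈ 35.3 kW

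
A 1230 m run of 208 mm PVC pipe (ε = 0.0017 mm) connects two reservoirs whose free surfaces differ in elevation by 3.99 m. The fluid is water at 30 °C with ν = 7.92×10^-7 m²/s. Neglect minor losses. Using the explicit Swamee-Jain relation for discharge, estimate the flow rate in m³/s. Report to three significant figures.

Q ≈ 0.0318 m³/s

Swamee-Jain (Type II): Q = -0.965·√(gD⁵h_f/L)·ln[ε/(3.7D) + √(3.17ν²L/(gD³h_f))]
√(gD⁵h_f/L) = √(9.81·0.208⁵·3.99/1230) = 0.003520
ε/(3.7D) = 2.21×10^-6; √(3.17ν²L/(gD³h_f)) = 8.33×10^-5
Q = -0.965·0.003520·ln(8.554×10^-5) = 0.03182 m³/s
Check: V = 0.936 m/s, Re = 2.46×10^5, f = 0.01501, h_f = 3.97 m ≈ 3.99 m ✓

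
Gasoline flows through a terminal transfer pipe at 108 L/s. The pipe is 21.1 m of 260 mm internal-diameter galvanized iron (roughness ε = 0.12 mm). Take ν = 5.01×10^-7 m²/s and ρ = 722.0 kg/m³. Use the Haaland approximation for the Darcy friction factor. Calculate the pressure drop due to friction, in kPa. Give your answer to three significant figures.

V = 4Q/(πD²) = 4·0.108/(π·0.260²) = 2.034 m/s
Re = VD/ν = 2.034·0.260/5.01×10^-7 = 1.06×10^6 → turbulent
ε/D = 0.12/260 = 4.62×10^-4
Haaland: f = 0.01688
h_f = f(L/D)V²/(2g) = 0.01688·(21.1/0.260)·2.034²/(2·9.81) = 0.2889 m
Δp = ρg·h_f = 722.0·9.81·0.2889 = 2.046 kPa

Δp ≈ 2.05 kPa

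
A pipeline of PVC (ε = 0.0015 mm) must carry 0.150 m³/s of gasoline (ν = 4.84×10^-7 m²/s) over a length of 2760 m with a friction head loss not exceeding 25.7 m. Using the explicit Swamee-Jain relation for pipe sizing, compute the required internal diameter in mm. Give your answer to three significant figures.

Swamee-Jain (Type III): D = 0.66·[ε^1.25·(LQ²/(gh_f))^4.75 + ν·Q^9.4·(L/(gh_f))^5.2]^0.04
LQ²/(gh_f) = 0.2463; L/(gh_f) = 10.95
Term 1 = ε^1.25·(…)^4.75 = 6.76×10^-11; Term 2 = ν·Q^9.4·(…)^5.2 = 2.21×10^-9
D = 0.66·(6.76×10^-11 + 2.21×10^-9)^0.04 = 0.2977 m = 298 mm
Check: V = 2.15 m/s, Re = 1.33×10^6, f = 0.01123, h_f = 24.6 m ≈ 25.7 m ✓

D ≈ 298 mm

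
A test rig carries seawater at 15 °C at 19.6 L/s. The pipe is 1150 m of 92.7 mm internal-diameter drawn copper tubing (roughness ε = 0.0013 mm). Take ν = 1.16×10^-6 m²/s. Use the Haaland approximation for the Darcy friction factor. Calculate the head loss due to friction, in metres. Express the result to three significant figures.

V = 4Q/(πD²) = 4·0.0196/(π·0.0927²) = 2.904 m/s
Re = VD/ν = 2.904·0.0927/1.16×10^-6 = 2.32×10^5 → turbulent
ε/D = 0.0013/92.7 = 1.40×10^-5
Haaland: f = 0.01515
h_f = f(L/D)V²/(2g) = 0.01515·(1150/0.0927)·2.904²/(2·9.81) = 80.81 m

h_f ≈ 80.8 m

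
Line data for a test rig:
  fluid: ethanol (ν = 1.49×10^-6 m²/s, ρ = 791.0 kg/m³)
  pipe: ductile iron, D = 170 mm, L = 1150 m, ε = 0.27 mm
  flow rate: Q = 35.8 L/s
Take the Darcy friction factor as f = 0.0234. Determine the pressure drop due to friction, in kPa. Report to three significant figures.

Δp ≈ 156 kPa

V = 4Q/(πD²) = 4·0.0358/(π·0.170²) = 1.577 m/s
h_f = f(L/D)V²/(2g) = 0.02340·(1150/0.170)·1.577²/(2·9.81) = 20.07 m
Δp = ρg·h_f = 791.0·9.81·20.07 = 155.7 kPa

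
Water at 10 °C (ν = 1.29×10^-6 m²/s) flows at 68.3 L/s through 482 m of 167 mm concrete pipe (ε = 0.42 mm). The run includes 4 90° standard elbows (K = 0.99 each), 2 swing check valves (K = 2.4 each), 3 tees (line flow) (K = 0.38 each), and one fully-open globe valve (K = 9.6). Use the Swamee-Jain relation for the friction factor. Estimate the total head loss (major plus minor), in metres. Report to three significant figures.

H_L ≈ 46.0 m

V = 4Q/(πD²) = 3.118 m/s; V²/2g = 0.4956 m
Re = 4.04×10^5, ε/D = 0.00251 → f = 0.02542 (Swamee-Jain)
Major: h_f = f(L/D)·V²/2g = 0.02542·2886·0.4956 = 36.36 m
Minor: ΣK = 19.5; h_m = ΣK·V²/2g = 9.663 m
Total H_L = 36.36 + 9.663 = 46.03 m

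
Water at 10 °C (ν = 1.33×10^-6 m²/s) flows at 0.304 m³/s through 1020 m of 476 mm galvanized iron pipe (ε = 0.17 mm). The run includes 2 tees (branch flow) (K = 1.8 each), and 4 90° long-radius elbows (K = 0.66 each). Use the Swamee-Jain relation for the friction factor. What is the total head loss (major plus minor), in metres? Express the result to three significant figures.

V = 4Q/(πD²) = 1.708 m/s; V²/2g = 0.1487 m
Re = 6.11×10^5, ε/D = 3.57×10^-4 → f = 0.01661 (Swamee-Jain)
Major: h_f = f(L/D)·V²/2g = 0.01661·2143·0.1487 = 5.296 m
Minor: ΣK = 6.24; h_m = ΣK·V²/2g = 0.9282 m
Total H_L = 5.296 + 0.9282 = 6.224 m

H_L ≈ 6.22 m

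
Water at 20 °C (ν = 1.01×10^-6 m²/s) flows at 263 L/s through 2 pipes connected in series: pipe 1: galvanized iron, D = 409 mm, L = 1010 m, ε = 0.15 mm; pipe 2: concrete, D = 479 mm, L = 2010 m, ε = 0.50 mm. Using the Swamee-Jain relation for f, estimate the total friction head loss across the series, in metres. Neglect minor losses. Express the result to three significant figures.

Pipe 1: V = 2.002 m/s, Re = 8.11×10^5, ε/D = 3.67×10^-4, f = 0.01646, h_1 = f(L/D)V²/2g = 8.302 m
Pipe 2: V = 1.459 m/s, Re = 6.92×10^5, ε/D = 0.00104, f = 0.02037, h_2 = f(L/D)V²/2g = 9.281 m
Series → Q common, losses add: H = Σh = 17.58 m

H ≈ 17.6 m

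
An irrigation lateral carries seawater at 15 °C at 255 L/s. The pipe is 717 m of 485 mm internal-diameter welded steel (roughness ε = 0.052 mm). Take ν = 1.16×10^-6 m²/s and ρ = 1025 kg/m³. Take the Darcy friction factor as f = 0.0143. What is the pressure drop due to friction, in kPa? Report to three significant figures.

Δp ≈ 20.6 kPa

V = 4Q/(πD²) = 4·0.255/(π·0.485²) = 1.380 m/s
h_f = f(L/D)V²/(2g) = 0.01430·(717/0.485)·1.380²/(2·9.81) = 2.053 m
Δp = ρg·h_f = 1025·9.81·2.053 = 20.64 kPa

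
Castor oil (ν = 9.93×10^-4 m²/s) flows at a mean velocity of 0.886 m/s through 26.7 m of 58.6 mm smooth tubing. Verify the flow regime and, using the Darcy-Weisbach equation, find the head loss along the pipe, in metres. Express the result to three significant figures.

Re = VD/ν = 0.886·0.05860/9.93×10^-4 = 52.3 → laminar (Re < 2300)
f = 64/Re = 1.224
h_f = f(L/D)V²/(2g) = 1.224·(26.7/0.05860)·0.886²/(2·9.81) = 22.31 m

h_f ≈ 22.3 m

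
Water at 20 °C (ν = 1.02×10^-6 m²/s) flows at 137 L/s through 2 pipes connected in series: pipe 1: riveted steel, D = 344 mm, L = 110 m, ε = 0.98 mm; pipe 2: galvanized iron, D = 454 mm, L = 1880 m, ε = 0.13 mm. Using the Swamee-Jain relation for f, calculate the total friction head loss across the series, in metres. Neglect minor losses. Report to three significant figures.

Pipe 1: V = 1.474 m/s, Re = 4.97×10^5, ε/D = 0.00285, f = 0.02618, h_1 = f(L/D)V²/2g = 0.9272 m
Pipe 2: V = 0.8463 m/s, Re = 3.77×10^5, ε/D = 2.86×10^-4, f = 0.01662, h_2 = f(L/D)V²/2g = 2.513 m
Series → Q common, losses add: H = Σh = 3.440 m

H ≈ 3.44 m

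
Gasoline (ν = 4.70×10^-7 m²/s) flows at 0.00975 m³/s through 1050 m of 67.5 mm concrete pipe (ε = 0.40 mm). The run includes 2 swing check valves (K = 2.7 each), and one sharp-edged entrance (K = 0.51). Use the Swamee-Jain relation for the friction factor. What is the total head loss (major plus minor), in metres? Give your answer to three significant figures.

V = 4Q/(πD²) = 2.725 m/s; V²/2g = 0.3784 m
Re = 3.91×10^5, ε/D = 0.00593 → f = 0.03232 (Swamee-Jain)
Major: h_f = f(L/D)·V²/2g = 0.03232·15556·0.3784 = 190.2 m
Minor: ΣK = 5.91; h_m = ΣK·V²/2g = 2.236 m
Total H_L = 190.2 + 2.236 = 192.5 m

H_L ≈ 192 m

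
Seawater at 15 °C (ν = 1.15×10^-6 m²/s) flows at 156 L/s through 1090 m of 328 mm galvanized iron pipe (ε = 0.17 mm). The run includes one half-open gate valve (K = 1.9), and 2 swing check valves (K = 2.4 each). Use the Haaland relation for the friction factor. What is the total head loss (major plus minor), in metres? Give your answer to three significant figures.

V = 4Q/(πD²) = 1.846 m/s; V²/2g = 0.1737 m
Re = 5.27×10^5, ε/D = 5.18×10^-4 → f = 0.01765 (Haaland)
Major: h_f = f(L/D)·V²/2g = 0.01765·3323·0.1737 = 10.19 m
Minor: ΣK = 6.70; h_m = ΣK·V²/2g = 1.164 m
Total H_L = 10.19 + 1.164 = 11.36 m

H_L ≈ 11.4 m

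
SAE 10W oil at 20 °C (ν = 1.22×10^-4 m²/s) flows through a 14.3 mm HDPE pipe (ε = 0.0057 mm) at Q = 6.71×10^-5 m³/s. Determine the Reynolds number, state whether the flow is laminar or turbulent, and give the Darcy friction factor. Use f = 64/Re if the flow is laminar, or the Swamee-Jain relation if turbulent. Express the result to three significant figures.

Re ≈ 49.0; laminar; f = 64/Re ≈ 1.31

V = 4Q/(πD²) = 0.4178 m/s
Re = VD/ν = 0.4178·0.0143/1.22×10^-4 = 49.0
Re < 2300 → laminar → f = 64/Re = 1.307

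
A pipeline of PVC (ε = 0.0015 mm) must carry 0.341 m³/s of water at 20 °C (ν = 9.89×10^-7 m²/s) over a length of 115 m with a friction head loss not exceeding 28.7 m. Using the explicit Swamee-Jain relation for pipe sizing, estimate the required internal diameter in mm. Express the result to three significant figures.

D ≈ 211 mm

Swamee-Jain (Type III): D = 0.66·[ε^1.25·(LQ²/(gh_f))^4.75 + ν·Q^9.4·(L/(gh_f))^5.2]^0.04
LQ²/(gh_f) = 0.04750; L/(gh_f) = 0.4085
Term 1 = ε^1.25·(…)^4.75 = 2.72×10^-14; Term 2 = ν·Q^9.4·(…)^5.2 = 3.81×10^-13
D = 0.66·(2.72×10^-14 + 3.81×10^-13)^0.04 = 0.2109 m = 211 mm
Check: V = 9.77 m/s, Re = 2.08×10^6, f = 0.01057, h_f = 28.0 m ≈ 28.7 m ✓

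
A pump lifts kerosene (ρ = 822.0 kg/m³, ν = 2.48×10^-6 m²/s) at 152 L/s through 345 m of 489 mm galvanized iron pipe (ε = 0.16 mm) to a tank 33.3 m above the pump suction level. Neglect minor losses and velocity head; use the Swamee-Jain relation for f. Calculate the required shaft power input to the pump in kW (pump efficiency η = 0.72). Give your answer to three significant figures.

V = 4Q/(πD²) = 0.8093 m/s; Re = 1.60×10^5; ε/D = 3.27×10^-4; f = 0.01843
h_f = f(L/D)V²/2g = 0.4342 m
Total head H = z + h_f = 33.3 + 0.4342 = 33.73 m
P_hyd = ρgQH = 822.0·9.81·0.152·33.73 = 41.35 kW
P_shaft = P_hyd/η = 41.35/0.72 = 57.43 kW

P_shaft ≈ 57.4 kW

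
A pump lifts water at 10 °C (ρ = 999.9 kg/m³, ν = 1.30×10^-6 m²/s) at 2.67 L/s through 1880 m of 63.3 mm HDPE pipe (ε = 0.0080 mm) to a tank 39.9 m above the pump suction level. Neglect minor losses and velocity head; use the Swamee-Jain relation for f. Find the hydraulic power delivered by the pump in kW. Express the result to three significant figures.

P_hyd ≈ 1.68 kW

V = 4Q/(πD²) = 0.8484 m/s; Re = 4.13×10^4; ε/D = 1.26×10^-4; f = 0.02214
h_f = f(L/D)V²/2g = 24.13 m
Total head H = z + h_f = 39.9 + 24.13 = 64.03 m
P_hyd = ρgQH = 999.9·9.81·0.00267·64.03 = 1.677 kW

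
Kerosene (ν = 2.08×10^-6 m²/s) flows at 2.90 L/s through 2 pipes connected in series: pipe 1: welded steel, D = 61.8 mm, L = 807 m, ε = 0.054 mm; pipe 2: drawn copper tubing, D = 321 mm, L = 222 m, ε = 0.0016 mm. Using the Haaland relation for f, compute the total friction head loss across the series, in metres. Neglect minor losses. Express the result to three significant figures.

Pipe 1: V = 0.9668 m/s, Re = 2.87×10^4, ε/D = 8.74×10^-4, f = 0.02555, h_1 = f(L/D)V²/2g = 15.89 m
Pipe 2: V = 0.03583 m/s, Re = 5530, ε/D = 4.98×10^-6, f = 0.03660, h_2 = f(L/D)V²/2g = 0.001657 m
Series → Q common, losses add: H = Σh = 15.90 m

H ≈ 15.9 m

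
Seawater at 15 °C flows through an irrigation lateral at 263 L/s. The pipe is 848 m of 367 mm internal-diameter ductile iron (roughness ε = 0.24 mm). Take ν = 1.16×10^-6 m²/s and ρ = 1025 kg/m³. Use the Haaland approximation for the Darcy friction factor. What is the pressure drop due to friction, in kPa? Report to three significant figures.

Δp ≈ 134 kPa

V = 4Q/(πD²) = 4·0.263/(π·0.367²) = 2.486 m/s
Re = VD/ν = 2.486·0.367/1.16×10^-6 = 7.87×10^5 → turbulent
ε/D = 0.24/367 = 6.54×10^-4
Haaland: f = 0.01824
h_f = f(L/D)V²/(2g) = 0.01824·(848/0.367)·2.486²/(2·9.81) = 13.28 m
Δp = ρg·h_f = 1025·9.81·13.28 = 133.5 kPa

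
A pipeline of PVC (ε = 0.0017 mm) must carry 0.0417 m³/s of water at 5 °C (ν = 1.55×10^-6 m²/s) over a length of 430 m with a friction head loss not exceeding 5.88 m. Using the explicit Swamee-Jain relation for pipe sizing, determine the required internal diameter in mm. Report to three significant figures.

Swamee-Jain (Type III): D = 0.66·[ε^1.25·(LQ²/(gh_f))^4.75 + ν·Q^9.4·(L/(gh_f))^5.2]^0.04
LQ²/(gh_f) = 0.01296; L/(gh_f) = 7.455
Term 1 = ε^1.25·(…)^4.75 = 6.66×10^-17; Term 2 = ν·Q^9.4·(…)^5.2 = 5.70×10^-15
D = 0.66·(6.66×10^-17 + 5.70×10^-15)^0.04 = 0.1778 m = 178 mm
Check: V = 1.68 m/s, Re = 1.93×10^5, f = 0.01573, h_f = 5.47 m ≈ 5.88 m ✓

D ≈ 178 mm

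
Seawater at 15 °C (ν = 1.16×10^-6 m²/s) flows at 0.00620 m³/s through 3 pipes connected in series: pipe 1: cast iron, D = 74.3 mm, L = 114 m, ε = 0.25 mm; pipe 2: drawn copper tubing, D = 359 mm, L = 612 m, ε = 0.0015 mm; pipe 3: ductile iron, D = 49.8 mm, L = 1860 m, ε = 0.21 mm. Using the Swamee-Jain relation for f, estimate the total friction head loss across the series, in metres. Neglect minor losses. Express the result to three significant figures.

Pipe 1: V = 1.430 m/s, Re = 9.16×10^4, ε/D = 0.00336, f = 0.02860, h_1 = f(L/D)V²/2g = 4.574 m
Pipe 2: V = 0.06125 m/s, Re = 1.90×10^4, ε/D = 4.18×10^-6, f = 0.02618, h_2 = f(L/D)V²/2g = 0.008533 m
Pipe 3: V = 3.183 m/s, Re = 1.37×10^5, ε/D = 0.00422, f = 0.02985, h_3 = f(L/D)V²/2g = 575.8 m
Series → Q common, losses add: H = Σh = 580.3 m

H ≈ 580 m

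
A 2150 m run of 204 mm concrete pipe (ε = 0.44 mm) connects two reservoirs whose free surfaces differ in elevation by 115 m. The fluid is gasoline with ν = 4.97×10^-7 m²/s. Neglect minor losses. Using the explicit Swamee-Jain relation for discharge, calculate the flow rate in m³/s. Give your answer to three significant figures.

Q ≈ 0.0976 m³/s

Swamee-Jain (Type II): Q = -0.965·√(gD⁵h_f/L)·ln[ε/(3.7D) + √(3.17ν²L/(gD³h_f))]
√(gD⁵h_f/L) = √(9.81·0.204⁵·115/2150) = 0.01362
ε/(3.7D) = 5.83×10^-4; √(3.17ν²L/(gD³h_f)) = 1.33×10^-5
Q = -0.965·0.01362·ln(5.962×10^-4) = 0.09756 m³/s
Check: V = 2.98 m/s, Re = 1.23×10^6, f = 0.02411, h_f = 115 m ≈ 115 m ✓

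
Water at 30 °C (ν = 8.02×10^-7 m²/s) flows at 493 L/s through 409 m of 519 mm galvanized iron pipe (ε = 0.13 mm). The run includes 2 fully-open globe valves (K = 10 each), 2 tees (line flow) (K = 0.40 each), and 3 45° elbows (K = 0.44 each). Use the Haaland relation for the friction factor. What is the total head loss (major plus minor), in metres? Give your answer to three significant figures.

V = 4Q/(πD²) = 2.330 m/s; V²/2g = 0.2768 m
Re = 1.51×10^6, ε/D = 2.50×10^-4 → f = 0.01490 (Haaland)
Major: h_f = f(L/D)·V²/2g = 0.01490·788.1·0.2768 = 3.251 m
Minor: ΣK = 22.1; h_m = ΣK·V²/2g = 6.123 m
Total H_L = 3.251 + 6.123 = 9.373 m

H_L ≈ 9.37 m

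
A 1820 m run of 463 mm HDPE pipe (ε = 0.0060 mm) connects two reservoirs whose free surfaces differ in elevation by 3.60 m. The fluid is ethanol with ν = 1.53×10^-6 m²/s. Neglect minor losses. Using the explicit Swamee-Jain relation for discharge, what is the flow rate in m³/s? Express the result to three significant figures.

Swamee-Jain (Type II): Q = -0.965·√(gD⁵h_f/L)·ln[ε/(3.7D) + √(3.17ν²L/(gD³h_f))]
√(gD⁵h_f/L) = √(9.81·0.463⁵·3.60/1820) = 0.02032
ε/(3.7D) = 3.50×10^-6; √(3.17ν²L/(gD³h_f)) = 6.21×10^-5
Q = -0.965·0.02032·ln(6.557×10^-5) = 0.1889 m³/s
Check: V = 1.12 m/s, Re = 3.39×10^5, f = 0.01421, h_f = 3.58 m ≈ 3.60 m ✓

Q ≈ 0.189 m³/s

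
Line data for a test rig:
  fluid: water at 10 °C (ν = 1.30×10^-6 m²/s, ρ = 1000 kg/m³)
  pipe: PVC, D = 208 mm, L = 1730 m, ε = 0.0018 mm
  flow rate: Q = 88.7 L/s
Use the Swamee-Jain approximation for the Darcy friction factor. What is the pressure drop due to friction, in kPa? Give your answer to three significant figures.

V = 4Q/(πD²) = 4·0.0887/(π·0.208²) = 2.610 m/s
Re = VD/ν = 2.610·0.208/1.30×10^-6 = 4.18×10^5 → turbulent
ε/D = 0.0018/208 = 8.65×10^-6
Swamee-Jain: f = 0.01365
h_f = f(L/D)V²/(2g) = 0.01365·(1730/0.208)·2.610²/(2·9.81) = 39.42 m
Δp = ρg·h_f = 1000·9.81·39.42 = 386.7 kPa

Δp ≈ 387 kPa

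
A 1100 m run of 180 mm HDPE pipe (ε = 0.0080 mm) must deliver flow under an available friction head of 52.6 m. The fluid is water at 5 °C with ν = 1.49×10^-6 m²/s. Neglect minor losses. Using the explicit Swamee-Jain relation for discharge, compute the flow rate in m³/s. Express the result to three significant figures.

Q ≈ 0.0879 m³/s

Swamee-Jain (Type II): Q = -0.965·√(gD⁵h_f/L)·ln[ε/(3.7D) + √(3.17ν²L/(gD³h_f))]
√(gD⁵h_f/L) = √(9.81·0.180⁵·52.6/1100) = 0.009415
ε/(3.7D) = 1.20×10^-5; √(3.17ν²L/(gD³h_f)) = 5.07×10^-5
Q = -0.965·0.009415·ln(6.273×10^-5) = 0.08792 m³/s
Check: V = 3.45 m/s, Re = 4.17×10^5, f = 0.01413, h_f = 52.5 m ≈ 52.6 m ✓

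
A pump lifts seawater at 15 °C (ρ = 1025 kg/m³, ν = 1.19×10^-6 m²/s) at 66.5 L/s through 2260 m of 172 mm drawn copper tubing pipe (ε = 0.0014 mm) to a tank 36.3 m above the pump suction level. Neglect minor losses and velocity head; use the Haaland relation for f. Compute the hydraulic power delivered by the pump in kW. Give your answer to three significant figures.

P_hyd ≈ 74.1 kW

V = 4Q/(πD²) = 2.862 m/s; Re = 4.14×10^5; ε/D = 8.14×10^-6; f = 0.01360
h_f = f(L/D)V²/2g = 74.59 m
Total head H = z + h_f = 36.3 + 74.59 = 110.9 m
P_hyd = ρgQH = 1025·9.81·0.0665·110.9 = 74.15 kW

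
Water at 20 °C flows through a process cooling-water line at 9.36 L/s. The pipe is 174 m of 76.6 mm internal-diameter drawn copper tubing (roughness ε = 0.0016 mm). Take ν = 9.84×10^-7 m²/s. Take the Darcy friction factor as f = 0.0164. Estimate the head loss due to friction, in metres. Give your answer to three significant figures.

V = 4Q/(πD²) = 4·0.00936/(π·0.0766²) = 2.031 m/s
h_f = f(L/D)V²/(2g) = 0.01640·(174/0.0766)·2.031²/(2·9.81) = 7.833 m

h_f ≈ 7.83 m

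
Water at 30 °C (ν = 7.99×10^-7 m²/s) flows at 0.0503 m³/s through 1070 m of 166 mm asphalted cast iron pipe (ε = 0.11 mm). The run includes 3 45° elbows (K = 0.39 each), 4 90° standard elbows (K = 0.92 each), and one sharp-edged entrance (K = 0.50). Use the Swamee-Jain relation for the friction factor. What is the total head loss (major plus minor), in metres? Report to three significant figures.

H_L ≈ 34.7 m

V = 4Q/(πD²) = 2.324 m/s; V²/2g = 0.2753 m
Re = 4.83×10^5, ε/D = 6.63×10^-4 → f = 0.01875 (Swamee-Jain)
Major: h_f = f(L/D)·V²/2g = 0.01875·6446·0.2753 = 33.27 m
Minor: ΣK = 5.35; h_m = ΣK·V²/2g = 1.473 m
Total H_L = 33.27 + 1.473 = 34.75 m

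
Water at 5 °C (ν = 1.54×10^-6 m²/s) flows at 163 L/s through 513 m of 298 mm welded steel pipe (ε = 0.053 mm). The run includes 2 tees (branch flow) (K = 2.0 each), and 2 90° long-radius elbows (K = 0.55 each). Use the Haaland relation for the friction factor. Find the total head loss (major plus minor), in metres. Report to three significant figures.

H_L ≈ 8.71 m

V = 4Q/(πD²) = 2.337 m/s; V²/2g = 0.2784 m
Re = 4.52×10^5, ε/D = 1.78×10^-4 → f = 0.01522 (Haaland)
Major: h_f = f(L/D)·V²/2g = 0.01522·1721·0.2784 = 7.292 m
Minor: ΣK = 5.10; h_m = ΣK·V²/2g = 1.420 m
Total H_L = 7.292 + 1.420 = 8.712 m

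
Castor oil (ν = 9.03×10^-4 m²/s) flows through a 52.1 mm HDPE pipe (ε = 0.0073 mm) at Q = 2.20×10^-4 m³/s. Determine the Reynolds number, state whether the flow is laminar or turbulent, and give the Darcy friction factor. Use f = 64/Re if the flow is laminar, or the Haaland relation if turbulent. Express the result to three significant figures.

V = 4Q/(πD²) = 0.1032 m/s
Re = VD/ν = 0.1032·0.0521/9.03×10^-4 = 5.95
Re < 2300 → laminar → f = 64/Re = 10.75

Re ≈ 5.95; laminar; f = 64/Re ≈ 10.7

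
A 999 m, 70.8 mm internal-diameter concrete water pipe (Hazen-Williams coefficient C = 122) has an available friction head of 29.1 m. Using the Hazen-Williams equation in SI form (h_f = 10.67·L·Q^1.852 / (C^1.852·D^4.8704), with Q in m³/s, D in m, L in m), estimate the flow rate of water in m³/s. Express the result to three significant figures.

Rearranging: Q = [h_f·C^1.852·D^4.8704 / (10.67·L)]^(1/1.852)
Q = [29.1·122^1.852·0.0708^4.8704 / (10.67·999)]^0.540 = 0.004762 m³/s

Q ≈ 0.00476 m³/s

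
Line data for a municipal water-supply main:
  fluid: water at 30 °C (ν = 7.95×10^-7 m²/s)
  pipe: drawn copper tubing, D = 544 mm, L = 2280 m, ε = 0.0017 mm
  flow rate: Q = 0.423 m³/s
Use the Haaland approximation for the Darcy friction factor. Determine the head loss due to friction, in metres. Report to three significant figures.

h_f ≈ 7.95 m

V = 4Q/(πD²) = 4·0.423/(π·0.544²) = 1.820 m/s
Re = VD/ν = 1.820·0.544/7.95×10^-7 = 1.25×10^6 → turbulent
ε/D = 0.0017/544 = 3.12×10^-6
Haaland: f = 0.01123
h_f = f(L/D)V²/(2g) = 0.01123·(2280/0.544)·1.820²/(2·9.81) = 7.946 m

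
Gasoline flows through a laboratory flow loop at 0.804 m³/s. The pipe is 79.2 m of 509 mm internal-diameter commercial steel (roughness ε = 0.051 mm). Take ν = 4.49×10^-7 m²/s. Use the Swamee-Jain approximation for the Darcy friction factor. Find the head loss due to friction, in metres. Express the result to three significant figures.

V = 4Q/(πD²) = 4·0.804/(π·0.509²) = 3.951 m/s
Re = VD/ν = 3.951·0.509/4.49×10^-7 = 4.48×10^6 → turbulent
ε/D = 0.051/509 = 1.00×10^-4
Swamee-Jain: f = 0.01245
h_f = f(L/D)V²/(2g) = 0.01245·(79.2/0.509)·3.951²/(2·9.81) = 1.541 m

h_f ≈ 1.54 m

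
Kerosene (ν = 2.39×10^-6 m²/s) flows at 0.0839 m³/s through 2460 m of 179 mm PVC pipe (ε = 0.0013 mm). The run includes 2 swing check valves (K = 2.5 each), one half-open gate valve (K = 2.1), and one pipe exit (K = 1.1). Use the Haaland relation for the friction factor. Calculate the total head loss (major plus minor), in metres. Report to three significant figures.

H_L ≈ 121 m

V = 4Q/(πD²) = 3.334 m/s; V²/2g = 0.5665 m
Re = 2.50×10^5, ε/D = 7.26×10^-6 → f = 0.01490 (Haaland)
Major: h_f = f(L/D)·V²/2g = 0.01490·13743·0.5665 = 116.0 m
Minor: ΣK = 8.20; h_m = ΣK·V²/2g = 4.646 m
Total H_L = 116.0 + 4.646 = 120.7 m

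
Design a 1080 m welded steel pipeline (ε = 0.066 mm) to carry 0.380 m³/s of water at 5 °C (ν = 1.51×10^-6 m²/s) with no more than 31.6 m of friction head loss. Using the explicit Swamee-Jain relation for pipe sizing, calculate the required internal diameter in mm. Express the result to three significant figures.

D ≈ 364 mm

Swamee-Jain (Type III): D = 0.66·[ε^1.25·(LQ²/(gh_f))^4.75 + ν·Q^9.4·(L/(gh_f))^5.2]^0.04
LQ²/(gh_f) = 0.5031; L/(gh_f) = 3.484
Term 1 = ε^1.25·(…)^4.75 = 2.28×10^-7; Term 2 = ν·Q^9.4·(…)^5.2 = 1.12×10^-7
D = 0.66·(2.28×10^-7 + 1.12×10^-7)^0.04 = 0.3637 m = 364 mm
Check: V = 3.66 m/s, Re = 8.81×10^5, f = 0.01468, h_f = 29.7 m ≈ 31.6 m ✓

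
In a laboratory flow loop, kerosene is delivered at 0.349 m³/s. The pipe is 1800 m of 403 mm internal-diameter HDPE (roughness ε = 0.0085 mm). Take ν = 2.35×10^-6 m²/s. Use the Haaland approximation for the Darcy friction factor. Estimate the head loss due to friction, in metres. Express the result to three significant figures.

V = 4Q/(πD²) = 4·0.349/(π·0.403²) = 2.736 m/s
Re = VD/ν = 2.736·0.403/2.35×10^-6 = 4.69×10^5 → turbulent
ε/D = 0.0085/403 = 2.11×10^-5
Haaland: f = 0.01345
h_f = f(L/D)V²/(2g) = 0.01345·(1800/0.403)·2.736²/(2·9.81) = 22.92 m

h_f ≈ 22.9 m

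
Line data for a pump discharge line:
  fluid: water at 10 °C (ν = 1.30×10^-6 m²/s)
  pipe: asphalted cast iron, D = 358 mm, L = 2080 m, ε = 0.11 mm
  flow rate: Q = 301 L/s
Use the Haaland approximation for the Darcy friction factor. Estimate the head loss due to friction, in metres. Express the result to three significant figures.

V = 4Q/(πD²) = 4·0.301/(π·0.358²) = 2.990 m/s
Re = VD/ν = 2.990·0.358/1.30×10^-6 = 8.23×10^5 → turbulent
ε/D = 0.11/358 = 3.07×10^-4
Haaland: f = 0.01579
h_f = f(L/D)V²/(2g) = 0.01579·(2080/0.358)·2.990²/(2·9.81) = 41.81 m

h_f ≈ 41.8 m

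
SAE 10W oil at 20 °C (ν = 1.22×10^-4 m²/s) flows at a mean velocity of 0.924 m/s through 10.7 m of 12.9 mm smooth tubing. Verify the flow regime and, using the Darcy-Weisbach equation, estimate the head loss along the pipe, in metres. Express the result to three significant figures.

h_f ≈ 23.6 m

Re = VD/ν = 0.924·0.01290/1.22×10^-4 = 97.7 → laminar (Re < 2300)
f = 64/Re = 0.6551
h_f = f(L/D)V²/(2g) = 0.6551·(10.7/0.01290)·0.924²/(2·9.81) = 23.64 m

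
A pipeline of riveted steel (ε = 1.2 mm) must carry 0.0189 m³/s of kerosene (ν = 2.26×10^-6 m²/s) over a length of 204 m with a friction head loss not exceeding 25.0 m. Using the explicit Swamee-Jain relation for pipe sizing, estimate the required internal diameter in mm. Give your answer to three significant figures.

Swamee-Jain (Type III): D = 0.66·[ε^1.25·(LQ²/(gh_f))^4.75 + ν·Q^9.4·(L/(gh_f))^5.2]^0.04
LQ²/(gh_f) = 2.971×10^-4; L/(gh_f) = 0.8318
Term 1 = ε^1.25·(…)^4.75 = 3.94×10^-21; Term 2 = ν·Q^9.4·(…)^5.2 = 5.46×10^-23
D = 0.66·(3.94×10^-21 + 5.46×10^-23)^0.04 = 0.1008 m = 101 mm
Check: V = 2.37 m/s, Re = 1.06×10^5, f = 0.04098, h_f = 23.7 m ≈ 25.0 m ✓

D ≈ 101 mm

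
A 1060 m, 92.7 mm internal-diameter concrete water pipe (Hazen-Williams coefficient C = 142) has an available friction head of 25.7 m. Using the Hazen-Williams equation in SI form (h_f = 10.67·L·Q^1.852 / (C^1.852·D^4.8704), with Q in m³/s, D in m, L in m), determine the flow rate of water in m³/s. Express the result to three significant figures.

Q ≈ 0.0102 m³/s

Rearranging: Q = [h_f·C^1.852·D^4.8704 / (10.67·L)]^(1/1.852)
Q = [25.7·142^1.852·0.0927^4.8704 / (10.67·1060)]^0.540 = 0.01020 m³/s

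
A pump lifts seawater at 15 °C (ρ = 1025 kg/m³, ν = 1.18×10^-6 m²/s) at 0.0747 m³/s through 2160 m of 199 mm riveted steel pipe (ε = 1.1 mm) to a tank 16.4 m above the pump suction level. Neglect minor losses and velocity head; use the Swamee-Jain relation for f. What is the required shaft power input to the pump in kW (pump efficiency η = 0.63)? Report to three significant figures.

V = 4Q/(πD²) = 2.402 m/s; Re = 4.05×10^5; ε/D = 0.00553; f = 0.03164
h_f = f(L/D)V²/2g = 101.0 m
Total head H = z + h_f = 16.4 + 101.0 = 117.4 m
P_hyd = ρgQH = 1025·9.81·0.0747·117.4 = 88.16 kW
P_shaft = P_hyd/η = 88.16/0.63 = 139.9 kW

P_shaft ≈ 140 kW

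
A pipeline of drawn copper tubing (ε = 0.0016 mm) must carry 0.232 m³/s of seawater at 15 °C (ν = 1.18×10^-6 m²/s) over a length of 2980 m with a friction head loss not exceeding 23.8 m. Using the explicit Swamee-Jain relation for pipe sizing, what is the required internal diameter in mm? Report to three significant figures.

D ≈ 375 mm

Swamee-Jain (Type III): D = 0.66·[ε^1.25·(LQ²/(gh_f))^4.75 + ν·Q^9.4·(L/(gh_f))^5.2]^0.04
LQ²/(gh_f) = 0.6870; L/(gh_f) = 12.76
Term 1 = ε^1.25·(…)^4.75 = 9.56×10^-9; Term 2 = ν·Q^9.4·(…)^5.2 = 7.22×10^-7
D = 0.66·(9.56×10^-9 + 7.22×10^-7)^0.04 = 0.3751 m = 375 mm
Check: V = 2.10 m/s, Re = 6.67×10^5, f = 0.01252, h_f = 22.4 m ≈ 23.8 m ✓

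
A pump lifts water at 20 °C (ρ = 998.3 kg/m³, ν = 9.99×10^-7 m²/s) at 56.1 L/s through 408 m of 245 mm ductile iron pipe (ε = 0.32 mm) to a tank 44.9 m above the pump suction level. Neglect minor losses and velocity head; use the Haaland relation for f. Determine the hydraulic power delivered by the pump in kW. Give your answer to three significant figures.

P_hyd ≈ 26.1 kW

V = 4Q/(πD²) = 1.190 m/s; Re = 2.92×10^5; ε/D = 0.00131; f = 0.02175
h_f = f(L/D)V²/2g = 2.614 m
Total head H = z + h_f = 44.9 + 2.614 = 47.51 m
P_hyd = ρgQH = 998.3·9.81·0.0561·47.51 = 26.10 kW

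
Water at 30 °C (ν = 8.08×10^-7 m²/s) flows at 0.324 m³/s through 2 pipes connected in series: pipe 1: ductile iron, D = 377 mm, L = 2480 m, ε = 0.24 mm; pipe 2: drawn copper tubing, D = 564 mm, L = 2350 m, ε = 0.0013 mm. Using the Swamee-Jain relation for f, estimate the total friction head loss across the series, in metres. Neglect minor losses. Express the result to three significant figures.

Pipe 1: V = 2.903 m/s, Re = 1.35×10^6, ε/D = 6.37×10^-4, f = 0.01804, h_1 = f(L/D)V²/2g = 50.96 m
Pipe 2: V = 1.297 m/s, Re = 9.05×10^5, ε/D = 2.30×10^-6, f = 0.01186, h_2 = f(L/D)V²/2g = 4.236 m
Series → Q common, losses add: H = Σh = 55.20 m

H ≈ 55.2 m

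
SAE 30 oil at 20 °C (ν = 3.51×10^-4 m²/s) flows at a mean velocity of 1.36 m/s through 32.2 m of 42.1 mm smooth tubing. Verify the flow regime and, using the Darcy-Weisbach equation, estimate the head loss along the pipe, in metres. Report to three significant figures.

Re = VD/ν = 1.36·0.04210/3.51×10^-4 = 163 → laminar (Re < 2300)
f = 64/Re = 0.3923
h_f = f(L/D)V²/(2g) = 0.3923·(32.2/0.04210)·1.36²/(2·9.81) = 28.29 m

h_f ≈ 28.3 m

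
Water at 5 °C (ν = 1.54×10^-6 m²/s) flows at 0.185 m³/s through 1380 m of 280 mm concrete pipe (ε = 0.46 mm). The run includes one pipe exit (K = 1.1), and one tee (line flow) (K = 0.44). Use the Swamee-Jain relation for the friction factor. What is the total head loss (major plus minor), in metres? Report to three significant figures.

H_L ≈ 52.3 m

V = 4Q/(πD²) = 3.004 m/s; V²/2g = 0.4601 m
Re = 5.46×10^5, ε/D = 0.00164 → f = 0.02274 (Swamee-Jain)
Major: h_f = f(L/D)·V²/2g = 0.02274·4929·0.4601 = 51.56 m
Minor: ΣK = 1.54; h_m = ΣK·V²/2g = 0.7085 m
Total H_L = 51.56 + 0.7085 = 52.27 m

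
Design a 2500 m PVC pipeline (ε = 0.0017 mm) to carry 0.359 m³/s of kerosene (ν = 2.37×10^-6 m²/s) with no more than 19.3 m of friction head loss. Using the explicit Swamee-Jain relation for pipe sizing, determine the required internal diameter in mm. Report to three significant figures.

D ≈ 458 mm

Swamee-Jain (Type III): D = 0.66·[ε^1.25·(LQ²/(gh_f))^4.75 + ν·Q^9.4·(L/(gh_f))^5.2]^0.04
LQ²/(gh_f) = 1.702; L/(gh_f) = 13.20
Term 1 = ε^1.25·(…)^4.75 = 7.67×10^-7; Term 2 = ν·Q^9.4·(…)^5.2 = 1.05×10^-4
D = 0.66·(7.67×10^-7 + 1.05×10^-4)^0.04 = 0.4576 m = 458 mm
Check: V = 2.18 m/s, Re = 4.21×10^5, f = 0.01355, h_f = 18.0 m ≈ 19.3 m ✓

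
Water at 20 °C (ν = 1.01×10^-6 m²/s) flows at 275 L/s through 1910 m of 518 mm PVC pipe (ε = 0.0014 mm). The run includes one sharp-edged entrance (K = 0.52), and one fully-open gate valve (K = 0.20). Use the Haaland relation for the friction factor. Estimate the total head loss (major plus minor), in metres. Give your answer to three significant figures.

V = 4Q/(πD²) = 1.305 m/s; V²/2g = 0.08679 m
Re = 6.69×10^5, ε/D = 2.70×10^-6 → f = 0.01244 (Haaland)
Major: h_f = f(L/D)·V²/2g = 0.01244·3687·0.08679 = 3.982 m
Minor: ΣK = 0.720; h_m = ΣK·V²/2g = 0.06249 m
Total H_L = 3.982 + 0.06249 = 4.045 m

H_L ≈ 4.04 m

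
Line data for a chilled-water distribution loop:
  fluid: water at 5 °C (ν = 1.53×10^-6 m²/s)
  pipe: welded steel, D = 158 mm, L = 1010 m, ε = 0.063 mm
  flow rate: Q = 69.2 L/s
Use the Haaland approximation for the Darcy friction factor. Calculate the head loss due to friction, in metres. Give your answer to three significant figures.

h_f ≈ 69.9 m

V = 4Q/(πD²) = 4·0.0692/(π·0.158²) = 3.529 m/s
Re = VD/ν = 3.529·0.158/1.53×10^-6 = 3.64×10^5 → turbulent
ε/D = 0.063/158 = 3.99×10^-4
Haaland: f = 0.01722
h_f = f(L/D)V²/(2g) = 0.01722·(1010/0.158)·3.529²/(2·9.81) = 69.88 m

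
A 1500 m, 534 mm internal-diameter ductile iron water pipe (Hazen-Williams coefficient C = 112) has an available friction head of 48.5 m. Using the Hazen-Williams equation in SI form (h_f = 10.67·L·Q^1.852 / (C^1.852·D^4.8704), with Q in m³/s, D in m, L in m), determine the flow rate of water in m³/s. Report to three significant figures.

Rearranging: Q = [h_f·C^1.852·D^4.8704 / (10.67·L)]^(1/1.852)
Q = [48.5·112^1.852·0.534^4.8704 / (10.67·1500)]^0.540 = 0.9393 m³/s

Q ≈ 0.939 m³/s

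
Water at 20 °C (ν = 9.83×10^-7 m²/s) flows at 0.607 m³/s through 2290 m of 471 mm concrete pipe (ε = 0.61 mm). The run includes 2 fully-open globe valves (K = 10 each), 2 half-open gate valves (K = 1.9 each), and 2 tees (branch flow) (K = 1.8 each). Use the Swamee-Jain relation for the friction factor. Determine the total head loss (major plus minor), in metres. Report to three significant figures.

V = 4Q/(πD²) = 3.484 m/s; V²/2g = 0.6186 m
Re = 1.67×10^6, ε/D = 0.00130 → f = 0.02115 (Swamee-Jain)
Major: h_f = f(L/D)·V²/2g = 0.02115·4862·0.6186 = 63.60 m
Minor: ΣK = 27.4; h_m = ΣK·V²/2g = 16.95 m
Total H_L = 63.60 + 16.95 = 80.55 m

H_L ≈ 80.6 m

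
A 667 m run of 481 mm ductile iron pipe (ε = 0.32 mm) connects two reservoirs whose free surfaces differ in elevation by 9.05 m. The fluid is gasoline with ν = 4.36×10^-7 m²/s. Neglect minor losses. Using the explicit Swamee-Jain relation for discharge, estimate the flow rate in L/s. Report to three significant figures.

Q ≈ 485 L/s

Swamee-Jain (Type II): Q = -0.965·√(gD⁵h_f/L)·ln[ε/(3.7D) + √(3.17ν²L/(gD³h_f))]
√(gD⁵h_f/L) = √(9.81·0.481⁵·9.05/667) = 0.05854
ε/(3.7D) = 1.80×10^-4; √(3.17ν²L/(gD³h_f)) = 6.38×10^-6
Q = -0.965·0.05854·ln(1.862×10^-4) = 0.4852 m³/s
Check: V = 2.67 m/s, Re = 2.95×10^6, f = 0.01802, h_f = 9.08 m ≈ 9.05 m ✓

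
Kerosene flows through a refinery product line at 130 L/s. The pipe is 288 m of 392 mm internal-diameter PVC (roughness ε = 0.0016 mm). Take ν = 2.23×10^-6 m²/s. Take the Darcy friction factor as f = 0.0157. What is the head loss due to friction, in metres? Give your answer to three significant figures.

h_f ≈ 0.682 m

V = 4Q/(πD²) = 4·0.130/(π·0.392²) = 1.077 m/s
h_f = f(L/D)V²/(2g) = 0.01570·(288/0.392)·1.077²/(2·9.81) = 0.6821 m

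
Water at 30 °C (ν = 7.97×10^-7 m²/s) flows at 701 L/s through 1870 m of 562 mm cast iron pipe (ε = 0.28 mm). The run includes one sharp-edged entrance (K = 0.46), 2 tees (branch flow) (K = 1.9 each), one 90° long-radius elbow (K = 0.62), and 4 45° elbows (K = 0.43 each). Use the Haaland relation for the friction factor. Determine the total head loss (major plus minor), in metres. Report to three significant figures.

V = 4Q/(πD²) = 2.826 m/s; V²/2g = 0.4070 m
Re = 1.99×10^6, ε/D = 4.98×10^-4 → f = 0.01695 (Haaland)
Major: h_f = f(L/D)·V²/2g = 0.01695·3327·0.4070 = 22.95 m
Minor: ΣK = 6.60; h_m = ΣK·V²/2g = 2.686 m
Total H_L = 22.95 + 2.686 = 25.64 m

H_L ≈ 25.6 m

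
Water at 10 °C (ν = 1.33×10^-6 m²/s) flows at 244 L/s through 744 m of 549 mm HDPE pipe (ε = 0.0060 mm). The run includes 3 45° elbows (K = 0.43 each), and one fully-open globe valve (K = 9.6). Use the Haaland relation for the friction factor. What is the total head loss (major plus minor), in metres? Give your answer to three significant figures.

V = 4Q/(πD²) = 1.031 m/s; V²/2g = 0.05415 m
Re = 4.25×10^5, ε/D = 1.09×10^-5 → f = 0.01356 (Haaland)
Major: h_f = f(L/D)·V²/2g = 0.01356·1355·0.05415 = 0.9951 m
Minor: ΣK = 10.9; h_m = ΣK·V²/2g = 0.5897 m
Total H_L = 0.9951 + 0.5897 = 1.585 m

H_L ≈ 1.58 m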